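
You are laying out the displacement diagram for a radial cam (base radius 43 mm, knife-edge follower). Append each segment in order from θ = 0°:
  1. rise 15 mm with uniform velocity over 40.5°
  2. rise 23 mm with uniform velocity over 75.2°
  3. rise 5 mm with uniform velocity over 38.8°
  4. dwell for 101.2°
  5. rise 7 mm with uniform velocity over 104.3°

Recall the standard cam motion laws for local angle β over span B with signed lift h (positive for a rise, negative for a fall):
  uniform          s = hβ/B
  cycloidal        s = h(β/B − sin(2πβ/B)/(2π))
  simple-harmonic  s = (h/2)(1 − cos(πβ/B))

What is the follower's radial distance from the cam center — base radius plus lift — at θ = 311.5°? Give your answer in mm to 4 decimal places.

seg 1 [0°–40.5°] uniform, h=15: full span → s += 15 → s = 15.0000
seg 2 [40.5°–115.7°] uniform, h=23: full span → s += 23 → s = 38.0000
seg 3 [115.7°–154.5°] uniform, h=5: full span → s += 5 → s = 43.0000
seg 4 [154.5°–255.7°] dwell: s stays 43.0000
seg 5 [255.7°–360°] uniform, h=7: θ=311.5° here. β=55.8, B=104.3. 7·55.8/104.3 = 3.7450 → s = 46.7450
radial distance = base radius + s = 43 + 46.7450 = 89.7450

89.7450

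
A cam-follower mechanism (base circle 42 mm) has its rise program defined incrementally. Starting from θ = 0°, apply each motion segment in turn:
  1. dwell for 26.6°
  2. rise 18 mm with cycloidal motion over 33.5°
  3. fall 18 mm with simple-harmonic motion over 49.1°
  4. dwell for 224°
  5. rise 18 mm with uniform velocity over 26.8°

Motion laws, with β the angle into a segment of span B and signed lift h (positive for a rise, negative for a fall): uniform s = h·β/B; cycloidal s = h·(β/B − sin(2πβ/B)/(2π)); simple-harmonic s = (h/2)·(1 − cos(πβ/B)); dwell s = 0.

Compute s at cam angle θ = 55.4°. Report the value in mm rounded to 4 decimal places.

seg 1 [0°–26.6°] dwell: s stays 0.0000
seg 2 [26.6°–60.1°] cycloidal, h=18: θ=55.4° here. β=28.8, B=33.5. 18·(0.8597 − sin(2π·0.8597)/(2π)) = 17.6854 → s = 17.6854

17.6854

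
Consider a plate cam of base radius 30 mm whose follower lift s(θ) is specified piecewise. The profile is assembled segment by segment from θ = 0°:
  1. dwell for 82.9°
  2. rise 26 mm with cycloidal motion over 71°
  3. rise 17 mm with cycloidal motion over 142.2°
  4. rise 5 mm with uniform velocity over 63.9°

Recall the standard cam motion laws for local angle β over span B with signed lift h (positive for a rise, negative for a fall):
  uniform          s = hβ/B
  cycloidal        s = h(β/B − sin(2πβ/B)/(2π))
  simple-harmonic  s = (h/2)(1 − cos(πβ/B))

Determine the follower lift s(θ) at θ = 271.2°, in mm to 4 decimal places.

seg 1 [0°–82.9°] dwell: s stays 0.0000
seg 2 [82.9°–153.9°] cycloidal, h=26: full span → s += 26 → s = 26.0000
seg 3 [153.9°–296.1°] cycloidal, h=17: θ=271.2° here. β=117.3, B=142.2. 17·(0.8249 − sin(2π·0.8249)/(2π)) = 16.4348 → s = 42.4348

42.4348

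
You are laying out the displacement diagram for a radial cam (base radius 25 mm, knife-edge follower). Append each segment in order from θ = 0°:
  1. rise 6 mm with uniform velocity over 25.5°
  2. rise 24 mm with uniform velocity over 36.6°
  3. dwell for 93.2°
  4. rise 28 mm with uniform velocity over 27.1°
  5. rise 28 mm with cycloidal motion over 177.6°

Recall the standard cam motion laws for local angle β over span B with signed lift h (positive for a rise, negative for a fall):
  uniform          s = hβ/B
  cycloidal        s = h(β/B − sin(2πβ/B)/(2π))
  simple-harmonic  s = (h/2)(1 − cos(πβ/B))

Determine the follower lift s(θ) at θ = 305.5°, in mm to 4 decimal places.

seg 1 [0°–25.5°] uniform, h=6: full span → s += 6 → s = 6.0000
seg 2 [25.5°–62.1°] uniform, h=24: full span → s += 24 → s = 30.0000
seg 3 [62.1°–155.3°] dwell: s stays 30.0000
seg 4 [155.3°–182.4°] uniform, h=28: full span → s += 28 → s = 58.0000
seg 5 [182.4°–360°] cycloidal, h=28: θ=305.5° here. β=123.1, B=177.6. 28·(0.6931 − sin(2π·0.6931)/(2π)) = 23.5825 → s = 81.5825

81.5825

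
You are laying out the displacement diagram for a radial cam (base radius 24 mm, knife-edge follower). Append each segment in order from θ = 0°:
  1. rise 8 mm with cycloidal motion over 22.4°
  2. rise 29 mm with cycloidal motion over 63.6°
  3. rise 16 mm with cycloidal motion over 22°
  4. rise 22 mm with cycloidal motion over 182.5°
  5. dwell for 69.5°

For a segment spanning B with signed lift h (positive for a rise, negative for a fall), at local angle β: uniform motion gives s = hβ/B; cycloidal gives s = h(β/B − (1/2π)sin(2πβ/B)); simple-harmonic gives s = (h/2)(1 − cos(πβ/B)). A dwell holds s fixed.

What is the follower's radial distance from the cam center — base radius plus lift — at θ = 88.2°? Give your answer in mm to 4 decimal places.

seg 1 [0°–22.4°] cycloidal, h=8: full span → s += 8 → s = 8.0000
seg 2 [22.4°–86°] cycloidal, h=29: full span → s += 29 → s = 37.0000
seg 3 [86°–108°] cycloidal, h=16: θ=88.2° here. β=2.2, B=22. 16·(0.1000 − sin(2π·0.1000)/(2π)) = 0.1032 → s = 37.1032
radial distance = base radius + s = 24 + 37.1032 = 61.1032

61.1032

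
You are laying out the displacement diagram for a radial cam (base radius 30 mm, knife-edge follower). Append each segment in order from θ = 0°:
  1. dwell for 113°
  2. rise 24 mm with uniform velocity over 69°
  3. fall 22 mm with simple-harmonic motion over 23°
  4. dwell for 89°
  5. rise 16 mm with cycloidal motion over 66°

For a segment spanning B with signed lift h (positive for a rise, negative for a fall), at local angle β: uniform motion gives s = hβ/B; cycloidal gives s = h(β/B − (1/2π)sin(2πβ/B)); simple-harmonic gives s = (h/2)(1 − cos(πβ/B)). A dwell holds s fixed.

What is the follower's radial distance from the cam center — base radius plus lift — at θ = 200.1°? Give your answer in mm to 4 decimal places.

seg 1 [0°–113°] dwell: s stays 0.0000
seg 2 [113°–182°] uniform, h=24: full span → s += 24 → s = 24.0000
seg 3 [182°–205°] simple-harmonic, h=-22: θ=200.1° here. β=18.1, B=23. -22/2·(1 − cos(π·0.7870)) = -19.6268 → s = 4.3732
radial distance = base radius + s = 30 + 4.3732 = 34.3732

34.3732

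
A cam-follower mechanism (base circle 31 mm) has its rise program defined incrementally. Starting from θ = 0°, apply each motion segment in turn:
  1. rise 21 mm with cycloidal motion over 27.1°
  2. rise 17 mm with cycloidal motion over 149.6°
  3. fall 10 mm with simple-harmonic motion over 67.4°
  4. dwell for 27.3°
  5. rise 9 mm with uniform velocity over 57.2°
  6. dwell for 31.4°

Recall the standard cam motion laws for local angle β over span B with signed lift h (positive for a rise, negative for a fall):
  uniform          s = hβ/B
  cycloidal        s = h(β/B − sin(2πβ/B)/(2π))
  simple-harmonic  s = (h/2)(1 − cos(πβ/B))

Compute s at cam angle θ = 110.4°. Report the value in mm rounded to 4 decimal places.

seg 1 [0°–27.1°] cycloidal, h=21: full span → s += 21 → s = 21.0000
seg 2 [27.1°–176.7°] cycloidal, h=17: θ=110.4° here. β=83.3, B=149.6. 17·(0.5568 − sin(2π·0.5568)/(2π)) = 10.4114 → s = 31.4114

31.4114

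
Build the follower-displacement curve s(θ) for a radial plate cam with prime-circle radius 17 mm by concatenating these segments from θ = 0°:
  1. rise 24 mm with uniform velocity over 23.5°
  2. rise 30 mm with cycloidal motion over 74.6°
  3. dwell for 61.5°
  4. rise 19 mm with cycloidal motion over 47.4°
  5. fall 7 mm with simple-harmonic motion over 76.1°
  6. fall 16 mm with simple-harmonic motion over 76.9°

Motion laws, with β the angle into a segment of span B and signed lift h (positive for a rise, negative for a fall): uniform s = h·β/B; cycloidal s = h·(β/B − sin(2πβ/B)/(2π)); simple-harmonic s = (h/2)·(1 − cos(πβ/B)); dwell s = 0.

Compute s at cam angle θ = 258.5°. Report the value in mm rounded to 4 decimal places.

seg 1 [0°–23.5°] uniform, h=24: full span → s += 24 → s = 24.0000
seg 2 [23.5°–98.1°] cycloidal, h=30: full span → s += 30 → s = 54.0000
seg 3 [98.1°–159.6°] dwell: s stays 54.0000
seg 4 [159.6°–207°] cycloidal, h=19: full span → s += 19 → s = 73.0000
seg 5 [207°–283.1°] simple-harmonic, h=-7: θ=258.5° here. β=51.5, B=76.1. -7/2·(1 − cos(π·0.6767)) = -5.3450 → s = 67.6550

67.6550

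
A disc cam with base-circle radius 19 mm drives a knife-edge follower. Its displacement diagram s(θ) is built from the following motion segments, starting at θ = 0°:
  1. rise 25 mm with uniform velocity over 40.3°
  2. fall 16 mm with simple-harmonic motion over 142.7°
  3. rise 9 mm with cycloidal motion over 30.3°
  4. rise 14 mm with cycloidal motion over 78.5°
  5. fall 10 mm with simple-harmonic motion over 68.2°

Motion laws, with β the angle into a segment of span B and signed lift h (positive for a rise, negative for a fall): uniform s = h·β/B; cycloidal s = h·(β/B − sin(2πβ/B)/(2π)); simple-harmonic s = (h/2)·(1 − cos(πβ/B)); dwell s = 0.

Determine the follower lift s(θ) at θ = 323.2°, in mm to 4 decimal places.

seg 1 [0°–40.3°] uniform, h=25: full span → s += 25 → s = 25.0000
seg 2 [40.3°–183°] simple-harmonic, h=-16: full span → s += -16 → s = 9.0000
seg 3 [183°–213.3°] cycloidal, h=9: full span → s += 9 → s = 18.0000
seg 4 [213.3°–291.8°] cycloidal, h=14: full span → s += 14 → s = 32.0000
seg 5 [291.8°–360°] simple-harmonic, h=-10: θ=323.2° here. β=31.4, B=68.2. -10/2·(1 − cos(π·0.4604)) = -4.3797 → s = 27.6203

27.6203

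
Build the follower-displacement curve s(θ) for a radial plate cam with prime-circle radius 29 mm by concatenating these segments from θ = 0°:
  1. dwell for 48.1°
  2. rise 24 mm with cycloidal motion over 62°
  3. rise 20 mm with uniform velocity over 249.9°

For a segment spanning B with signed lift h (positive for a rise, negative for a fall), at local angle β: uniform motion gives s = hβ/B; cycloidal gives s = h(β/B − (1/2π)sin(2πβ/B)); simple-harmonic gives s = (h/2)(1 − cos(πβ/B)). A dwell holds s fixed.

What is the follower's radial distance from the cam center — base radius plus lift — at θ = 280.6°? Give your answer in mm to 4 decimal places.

seg 1 [0°–48.1°] dwell: s stays 0.0000
seg 2 [48.1°–110.1°] cycloidal, h=24: full span → s += 24 → s = 24.0000
seg 3 [110.1°–360°] uniform, h=20: θ=280.6° here. β=170.5, B=249.9. 20·170.5/249.9 = 13.6455 → s = 37.6455
radial distance = base radius + s = 29 + 37.6455 = 66.6455

66.6455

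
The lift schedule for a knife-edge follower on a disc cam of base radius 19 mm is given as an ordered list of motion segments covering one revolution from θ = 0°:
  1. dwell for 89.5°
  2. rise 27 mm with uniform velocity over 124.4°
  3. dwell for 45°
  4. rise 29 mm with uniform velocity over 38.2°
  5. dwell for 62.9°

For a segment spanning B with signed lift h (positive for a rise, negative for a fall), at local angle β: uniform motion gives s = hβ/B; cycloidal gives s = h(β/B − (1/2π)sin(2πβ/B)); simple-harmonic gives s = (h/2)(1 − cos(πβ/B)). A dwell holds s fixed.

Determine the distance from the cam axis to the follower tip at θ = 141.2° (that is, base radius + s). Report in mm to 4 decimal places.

seg 1 [0°–89.5°] dwell: s stays 0.0000
seg 2 [89.5°–213.9°] uniform, h=27: θ=141.2° here. β=51.7, B=124.4. 27·51.7/124.4 = 11.2211 → s = 11.2211
radial distance = base radius + s = 19 + 11.2211 = 30.2211

30.2211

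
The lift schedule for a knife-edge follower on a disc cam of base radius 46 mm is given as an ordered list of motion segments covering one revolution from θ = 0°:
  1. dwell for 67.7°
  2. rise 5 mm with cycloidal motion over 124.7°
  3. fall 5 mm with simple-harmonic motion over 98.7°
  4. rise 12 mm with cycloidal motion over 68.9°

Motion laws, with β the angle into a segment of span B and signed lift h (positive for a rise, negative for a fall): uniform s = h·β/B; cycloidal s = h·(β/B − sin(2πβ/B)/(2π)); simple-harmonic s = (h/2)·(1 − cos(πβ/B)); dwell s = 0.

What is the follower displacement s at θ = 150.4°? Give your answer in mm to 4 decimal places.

seg 1 [0°–67.7°] dwell: s stays 0.0000
seg 2 [67.7°–192.4°] cycloidal, h=5: θ=150.4° here. β=82.7, B=124.7. 5·(0.6632 − sin(2π·0.6632)/(2π)) = 3.9963 → s = 3.9963

3.9963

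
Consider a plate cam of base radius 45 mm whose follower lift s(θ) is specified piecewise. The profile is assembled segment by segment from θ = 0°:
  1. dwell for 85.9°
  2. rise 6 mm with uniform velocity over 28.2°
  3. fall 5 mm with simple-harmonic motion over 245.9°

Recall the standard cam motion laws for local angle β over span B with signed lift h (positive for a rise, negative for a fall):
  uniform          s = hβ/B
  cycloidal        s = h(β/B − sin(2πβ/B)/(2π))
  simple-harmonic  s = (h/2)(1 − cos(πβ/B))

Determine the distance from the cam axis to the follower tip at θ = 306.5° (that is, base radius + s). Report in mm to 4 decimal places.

seg 1 [0°–85.9°] dwell: s stays 0.0000
seg 2 [85.9°–114.1°] uniform, h=6: full span → s += 6 → s = 6.0000
seg 3 [114.1°–360°] simple-harmonic, h=-5: θ=306.5° here. β=192.4, B=245.9. -5/2·(1 − cos(π·0.7824)) = -4.4384 → s = 1.5616
radial distance = base radius + s = 45 + 1.5616 = 46.5616

46.5616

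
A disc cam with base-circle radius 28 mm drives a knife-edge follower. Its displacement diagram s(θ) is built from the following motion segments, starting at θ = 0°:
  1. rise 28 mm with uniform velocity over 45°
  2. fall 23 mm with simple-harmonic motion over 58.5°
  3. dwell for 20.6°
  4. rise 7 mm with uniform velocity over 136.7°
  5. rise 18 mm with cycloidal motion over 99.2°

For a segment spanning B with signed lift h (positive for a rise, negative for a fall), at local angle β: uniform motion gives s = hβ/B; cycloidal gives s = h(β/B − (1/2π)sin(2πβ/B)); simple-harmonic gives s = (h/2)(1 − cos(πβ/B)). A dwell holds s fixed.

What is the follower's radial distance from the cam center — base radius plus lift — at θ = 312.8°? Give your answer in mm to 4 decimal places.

seg 1 [0°–45°] uniform, h=28: full span → s += 28 → s = 28.0000
seg 2 [45°–103.5°] simple-harmonic, h=-23: full span → s += -23 → s = 5.0000
seg 3 [103.5°–124.1°] dwell: s stays 5.0000
seg 4 [124.1°–260.8°] uniform, h=7: full span → s += 7 → s = 12.0000
seg 5 [260.8°–360°] cycloidal, h=18: θ=312.8° here. β=52, B=99.2. 18·(0.5242 − sin(2π·0.5242)/(2π)) = 9.8693 → s = 21.8693
radial distance = base radius + s = 28 + 21.8693 = 49.8693

49.8693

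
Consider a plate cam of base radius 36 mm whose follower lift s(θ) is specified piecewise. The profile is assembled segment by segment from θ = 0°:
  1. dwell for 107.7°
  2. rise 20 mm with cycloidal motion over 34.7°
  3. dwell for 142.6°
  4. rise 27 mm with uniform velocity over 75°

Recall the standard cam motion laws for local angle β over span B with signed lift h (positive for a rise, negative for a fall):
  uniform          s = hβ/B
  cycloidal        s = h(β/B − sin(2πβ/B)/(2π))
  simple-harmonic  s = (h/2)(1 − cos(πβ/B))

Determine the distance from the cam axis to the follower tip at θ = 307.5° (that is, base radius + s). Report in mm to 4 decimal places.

seg 1 [0°–107.7°] dwell: s stays 0.0000
seg 2 [107.7°–142.4°] cycloidal, h=20: full span → s += 20 → s = 20.0000
seg 3 [142.4°–285°] dwell: s stays 20.0000
seg 4 [285°–360°] uniform, h=27: θ=307.5° here. β=22.5, B=75. 27·22.5/75 = 8.1000 → s = 28.1000
radial distance = base radius + s = 36 + 28.1000 = 64.1000

64.1000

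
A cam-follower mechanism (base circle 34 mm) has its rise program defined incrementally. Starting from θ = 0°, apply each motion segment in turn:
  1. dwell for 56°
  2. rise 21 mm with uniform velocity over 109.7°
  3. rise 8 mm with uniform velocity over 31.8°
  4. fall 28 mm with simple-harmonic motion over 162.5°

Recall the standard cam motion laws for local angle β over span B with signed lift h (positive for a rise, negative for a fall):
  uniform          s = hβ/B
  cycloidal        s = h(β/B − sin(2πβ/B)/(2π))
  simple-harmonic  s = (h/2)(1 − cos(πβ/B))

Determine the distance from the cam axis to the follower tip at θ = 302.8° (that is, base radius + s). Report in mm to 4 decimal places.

seg 1 [0°–56°] dwell: s stays 0.0000
seg 2 [56°–165.7°] uniform, h=21: full span → s += 21 → s = 21.0000
seg 3 [165.7°–197.5°] uniform, h=8: full span → s += 8 → s = 29.0000
seg 4 [197.5°–360°] simple-harmonic, h=-28: θ=302.8° here. β=105.3, B=162.5. -28/2·(1 − cos(π·0.6480)) = -20.2774 → s = 8.7226
radial distance = base radius + s = 34 + 8.7226 = 42.7226

42.7226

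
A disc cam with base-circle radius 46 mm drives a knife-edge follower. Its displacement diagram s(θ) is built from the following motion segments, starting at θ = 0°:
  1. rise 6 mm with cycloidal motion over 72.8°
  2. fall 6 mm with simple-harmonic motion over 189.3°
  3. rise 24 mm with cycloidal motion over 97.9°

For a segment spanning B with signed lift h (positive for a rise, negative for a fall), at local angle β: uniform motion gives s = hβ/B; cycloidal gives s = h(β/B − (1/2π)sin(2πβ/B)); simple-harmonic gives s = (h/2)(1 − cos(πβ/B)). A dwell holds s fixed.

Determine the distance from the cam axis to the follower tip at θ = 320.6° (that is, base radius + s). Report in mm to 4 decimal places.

seg 1 [0°–72.8°] cycloidal, h=6: full span → s += 6 → s = 6.0000
seg 2 [72.8°–262.1°] simple-harmonic, h=-6: full span → s += -6 → s = 0.0000
seg 3 [262.1°–360°] cycloidal, h=24: θ=320.6° here. β=58.5, B=97.9. 24·(0.5975 − sin(2π·0.5975)/(2π)) = 16.5385 → s = 16.5385
radial distance = base radius + s = 46 + 16.5385 = 62.5385

62.5385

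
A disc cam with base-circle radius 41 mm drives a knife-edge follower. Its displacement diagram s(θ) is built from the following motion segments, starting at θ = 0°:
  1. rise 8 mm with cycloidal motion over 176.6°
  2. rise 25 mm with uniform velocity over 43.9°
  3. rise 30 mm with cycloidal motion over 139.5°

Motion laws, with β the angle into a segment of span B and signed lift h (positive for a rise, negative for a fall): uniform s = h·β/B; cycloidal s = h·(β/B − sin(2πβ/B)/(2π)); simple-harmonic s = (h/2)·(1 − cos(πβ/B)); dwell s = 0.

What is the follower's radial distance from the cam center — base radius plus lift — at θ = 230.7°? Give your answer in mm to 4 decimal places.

seg 1 [0°–176.6°] cycloidal, h=8: full span → s += 8 → s = 8.0000
seg 2 [176.6°–220.5°] uniform, h=25: full span → s += 25 → s = 33.0000
seg 3 [220.5°–360°] cycloidal, h=30: θ=230.7° here. β=10.2, B=139.5. 30·(0.0731 − sin(2π·0.0731)/(2π)) = 0.0764 → s = 33.0764
radial distance = base radius + s = 41 + 33.0764 = 74.0764

74.0764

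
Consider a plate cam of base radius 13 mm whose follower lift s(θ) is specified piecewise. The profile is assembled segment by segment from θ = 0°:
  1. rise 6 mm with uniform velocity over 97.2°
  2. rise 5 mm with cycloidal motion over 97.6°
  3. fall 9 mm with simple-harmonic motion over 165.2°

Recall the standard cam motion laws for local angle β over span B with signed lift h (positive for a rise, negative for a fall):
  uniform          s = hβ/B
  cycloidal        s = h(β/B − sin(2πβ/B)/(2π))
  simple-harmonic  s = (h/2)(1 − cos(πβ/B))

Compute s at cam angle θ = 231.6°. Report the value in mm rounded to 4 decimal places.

seg 1 [0°–97.2°] uniform, h=6: full span → s += 6 → s = 6.0000
seg 2 [97.2°–194.8°] cycloidal, h=5: full span → s += 5 → s = 11.0000
seg 3 [194.8°–360°] simple-harmonic, h=-9: θ=231.6° here. β=36.8, B=165.2. -9/2·(1 − cos(π·0.2228)) = -1.0577 → s = 9.9423

9.9423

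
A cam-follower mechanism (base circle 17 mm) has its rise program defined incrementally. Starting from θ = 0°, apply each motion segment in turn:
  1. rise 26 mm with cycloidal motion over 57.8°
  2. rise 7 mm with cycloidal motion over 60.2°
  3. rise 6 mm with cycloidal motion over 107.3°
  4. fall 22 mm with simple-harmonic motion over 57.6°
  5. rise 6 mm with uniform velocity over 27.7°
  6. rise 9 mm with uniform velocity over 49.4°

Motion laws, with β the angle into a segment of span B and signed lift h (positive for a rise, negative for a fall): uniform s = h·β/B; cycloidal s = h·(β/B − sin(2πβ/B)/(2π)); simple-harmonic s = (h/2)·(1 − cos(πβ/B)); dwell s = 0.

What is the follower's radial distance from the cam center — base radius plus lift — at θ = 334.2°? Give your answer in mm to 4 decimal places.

seg 1 [0°–57.8°] cycloidal, h=26: full span → s += 26 → s = 26.0000
seg 2 [57.8°–118°] cycloidal, h=7: full span → s += 7 → s = 33.0000
seg 3 [118°–225.3°] cycloidal, h=6: full span → s += 6 → s = 39.0000
seg 4 [225.3°–282.9°] simple-harmonic, h=-22: full span → s += -22 → s = 17.0000
seg 5 [282.9°–310.6°] uniform, h=6: full span → s += 6 → s = 23.0000
seg 6 [310.6°–360°] uniform, h=9: θ=334.2° here. β=23.6, B=49.4. 9·23.6/49.4 = 4.2996 → s = 27.2996
radial distance = base radius + s = 17 + 27.2996 = 44.2996

44.2996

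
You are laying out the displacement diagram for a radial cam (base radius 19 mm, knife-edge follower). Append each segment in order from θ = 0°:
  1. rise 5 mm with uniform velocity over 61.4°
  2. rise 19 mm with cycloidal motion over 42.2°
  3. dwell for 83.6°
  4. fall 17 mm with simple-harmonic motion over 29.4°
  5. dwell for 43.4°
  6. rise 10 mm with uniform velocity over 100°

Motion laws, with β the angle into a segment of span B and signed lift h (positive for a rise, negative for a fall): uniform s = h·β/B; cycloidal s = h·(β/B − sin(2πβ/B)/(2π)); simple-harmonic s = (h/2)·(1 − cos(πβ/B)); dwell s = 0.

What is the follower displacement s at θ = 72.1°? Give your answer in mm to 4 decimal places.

seg 1 [0°–61.4°] uniform, h=5: full span → s += 5 → s = 5.0000
seg 2 [61.4°–103.6°] cycloidal, h=19: θ=72.1° here. β=10.7, B=42.2. 19·(0.2536 − sin(2π·0.2536)/(2π)) = 1.7943 → s = 6.7943

6.7943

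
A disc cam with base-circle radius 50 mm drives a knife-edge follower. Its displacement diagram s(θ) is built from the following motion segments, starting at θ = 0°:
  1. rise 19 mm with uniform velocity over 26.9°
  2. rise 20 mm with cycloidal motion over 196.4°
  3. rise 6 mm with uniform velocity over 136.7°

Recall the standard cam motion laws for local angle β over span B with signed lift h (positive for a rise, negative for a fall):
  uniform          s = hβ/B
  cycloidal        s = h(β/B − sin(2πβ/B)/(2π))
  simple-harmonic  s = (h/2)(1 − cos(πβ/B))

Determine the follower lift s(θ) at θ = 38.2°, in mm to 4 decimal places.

seg 1 [0°–26.9°] uniform, h=19: full span → s += 19 → s = 19.0000
seg 2 [26.9°–223.3°] cycloidal, h=20: θ=38.2° here. β=11.3, B=196.4. 20·(0.0575 − sin(2π·0.0575)/(2π)) = 0.0249 → s = 19.0249

19.0249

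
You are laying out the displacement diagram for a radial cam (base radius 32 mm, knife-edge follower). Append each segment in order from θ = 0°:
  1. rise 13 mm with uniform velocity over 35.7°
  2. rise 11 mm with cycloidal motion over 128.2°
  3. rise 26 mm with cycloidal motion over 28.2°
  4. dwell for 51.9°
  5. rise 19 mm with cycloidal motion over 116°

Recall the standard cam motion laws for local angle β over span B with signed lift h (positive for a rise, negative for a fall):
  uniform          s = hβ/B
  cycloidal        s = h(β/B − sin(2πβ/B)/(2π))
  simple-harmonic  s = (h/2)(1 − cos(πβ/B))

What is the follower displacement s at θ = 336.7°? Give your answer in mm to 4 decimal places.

seg 1 [0°–35.7°] uniform, h=13: full span → s += 13 → s = 13.0000
seg 2 [35.7°–163.9°] cycloidal, h=11: full span → s += 11 → s = 24.0000
seg 3 [163.9°–192.1°] cycloidal, h=26: full span → s += 26 → s = 50.0000
seg 4 [192.1°–244°] dwell: s stays 50.0000
seg 5 [244°–360°] cycloidal, h=19: θ=336.7° here. β=92.7, B=116. 19·(0.7991 − sin(2π·0.7991)/(2π)) = 18.0646 → s = 68.0646

68.0646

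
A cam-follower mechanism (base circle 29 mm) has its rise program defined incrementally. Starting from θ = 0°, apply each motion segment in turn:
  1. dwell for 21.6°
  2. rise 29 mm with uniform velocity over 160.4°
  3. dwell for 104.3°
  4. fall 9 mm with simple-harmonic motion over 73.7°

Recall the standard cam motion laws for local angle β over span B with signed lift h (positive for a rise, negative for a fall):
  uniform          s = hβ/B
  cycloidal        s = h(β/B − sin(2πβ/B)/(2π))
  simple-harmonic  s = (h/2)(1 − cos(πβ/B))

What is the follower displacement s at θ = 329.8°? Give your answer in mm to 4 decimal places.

seg 1 [0°–21.6°] dwell: s stays 0.0000
seg 2 [21.6°–182°] uniform, h=29: full span → s += 29 → s = 29.0000
seg 3 [182°–286.3°] dwell: s stays 29.0000
seg 4 [286.3°–360°] simple-harmonic, h=-9: θ=329.8° here. β=43.5, B=73.7. -9/2·(1 − cos(π·0.5902)) = -5.7586 → s = 23.2414

23.2414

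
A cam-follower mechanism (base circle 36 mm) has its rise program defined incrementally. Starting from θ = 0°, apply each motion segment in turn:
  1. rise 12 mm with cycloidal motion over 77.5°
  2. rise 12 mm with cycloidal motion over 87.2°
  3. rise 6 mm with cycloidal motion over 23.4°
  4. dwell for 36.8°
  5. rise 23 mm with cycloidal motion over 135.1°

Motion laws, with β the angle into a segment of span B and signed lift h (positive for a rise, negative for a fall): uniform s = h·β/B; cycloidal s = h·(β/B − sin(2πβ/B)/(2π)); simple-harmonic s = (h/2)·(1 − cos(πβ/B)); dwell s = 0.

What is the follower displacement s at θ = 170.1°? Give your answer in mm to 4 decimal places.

seg 1 [0°–77.5°] cycloidal, h=12: full span → s += 12 → s = 12.0000
seg 2 [77.5°–164.7°] cycloidal, h=12: full span → s += 12 → s = 24.0000
seg 3 [164.7°–188.1°] cycloidal, h=6: θ=170.1° here. β=5.4, B=23.4. 6·(0.2308 − sin(2π·0.2308)/(2π)) = 0.4366 → s = 24.4366

24.4366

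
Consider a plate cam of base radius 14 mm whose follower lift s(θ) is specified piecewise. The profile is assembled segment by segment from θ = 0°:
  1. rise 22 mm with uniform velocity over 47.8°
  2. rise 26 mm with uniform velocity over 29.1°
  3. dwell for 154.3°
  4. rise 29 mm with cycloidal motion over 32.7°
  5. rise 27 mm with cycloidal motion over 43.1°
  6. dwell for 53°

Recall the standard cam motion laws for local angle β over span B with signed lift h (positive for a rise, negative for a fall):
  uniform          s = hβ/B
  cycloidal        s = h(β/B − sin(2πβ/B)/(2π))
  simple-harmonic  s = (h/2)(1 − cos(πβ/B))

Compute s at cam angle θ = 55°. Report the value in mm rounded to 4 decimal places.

seg 1 [0°–47.8°] uniform, h=22: full span → s += 22 → s = 22.0000
seg 2 [47.8°–76.9°] uniform, h=26: θ=55° here. β=7.2, B=29.1. 26·7.2/29.1 = 6.4330 → s = 28.4330

28.4330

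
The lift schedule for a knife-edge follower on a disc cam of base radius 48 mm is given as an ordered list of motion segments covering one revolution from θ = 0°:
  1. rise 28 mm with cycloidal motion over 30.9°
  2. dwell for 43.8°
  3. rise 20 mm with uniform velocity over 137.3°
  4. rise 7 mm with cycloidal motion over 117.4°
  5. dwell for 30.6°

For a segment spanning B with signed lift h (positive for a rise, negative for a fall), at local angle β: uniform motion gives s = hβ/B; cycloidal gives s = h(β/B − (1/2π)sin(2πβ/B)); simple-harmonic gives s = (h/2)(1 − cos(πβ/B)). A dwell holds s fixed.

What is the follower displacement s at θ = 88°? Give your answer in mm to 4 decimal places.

seg 1 [0°–30.9°] cycloidal, h=28: full span → s += 28 → s = 28.0000
seg 2 [30.9°–74.7°] dwell: s stays 28.0000
seg 3 [74.7°–212°] uniform, h=20: θ=88° here. β=13.3, B=137.3. 20·13.3/137.3 = 1.9374 → s = 29.9374

29.9374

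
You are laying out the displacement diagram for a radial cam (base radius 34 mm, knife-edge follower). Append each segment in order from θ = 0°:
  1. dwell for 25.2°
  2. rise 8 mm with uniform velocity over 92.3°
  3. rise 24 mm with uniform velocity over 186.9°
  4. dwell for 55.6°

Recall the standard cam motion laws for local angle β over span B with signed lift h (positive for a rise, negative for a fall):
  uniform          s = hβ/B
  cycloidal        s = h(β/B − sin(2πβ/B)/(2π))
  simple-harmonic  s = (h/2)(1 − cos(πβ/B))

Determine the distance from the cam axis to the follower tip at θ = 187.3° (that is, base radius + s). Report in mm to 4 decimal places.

seg 1 [0°–25.2°] dwell: s stays 0.0000
seg 2 [25.2°–117.5°] uniform, h=8: full span → s += 8 → s = 8.0000
seg 3 [117.5°–304.4°] uniform, h=24: θ=187.3° here. β=69.8, B=186.9. 24·69.8/186.9 = 8.9631 → s = 16.9631
radial distance = base radius + s = 34 + 16.9631 = 50.9631

50.9631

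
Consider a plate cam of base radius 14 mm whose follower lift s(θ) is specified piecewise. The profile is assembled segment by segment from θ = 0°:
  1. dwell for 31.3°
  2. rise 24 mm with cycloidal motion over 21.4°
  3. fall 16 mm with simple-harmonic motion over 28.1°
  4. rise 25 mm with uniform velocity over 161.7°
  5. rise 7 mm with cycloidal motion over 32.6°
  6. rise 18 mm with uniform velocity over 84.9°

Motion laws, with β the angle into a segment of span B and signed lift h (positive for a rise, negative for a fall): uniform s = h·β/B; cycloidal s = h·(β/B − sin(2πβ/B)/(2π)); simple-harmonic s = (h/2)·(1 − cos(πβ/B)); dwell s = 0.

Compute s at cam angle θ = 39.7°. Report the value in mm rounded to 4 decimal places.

seg 1 [0°–31.3°] dwell: s stays 0.0000
seg 2 [31.3°–52.7°] cycloidal, h=24: θ=39.7° here. β=8.4, B=21.4. 24·(0.3925 − sin(2π·0.3925)/(2π)) = 7.0327 → s = 7.0327

7.0327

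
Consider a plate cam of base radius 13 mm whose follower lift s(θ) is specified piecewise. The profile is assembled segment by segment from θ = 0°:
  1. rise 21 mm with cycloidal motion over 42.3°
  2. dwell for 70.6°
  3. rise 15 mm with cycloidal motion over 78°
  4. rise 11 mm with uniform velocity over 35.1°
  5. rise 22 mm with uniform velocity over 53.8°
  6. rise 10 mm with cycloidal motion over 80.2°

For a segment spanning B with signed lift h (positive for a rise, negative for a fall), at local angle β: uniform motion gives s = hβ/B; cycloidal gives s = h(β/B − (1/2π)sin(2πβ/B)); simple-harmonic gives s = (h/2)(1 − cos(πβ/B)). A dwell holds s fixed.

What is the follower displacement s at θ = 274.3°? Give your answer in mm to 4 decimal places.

seg 1 [0°–42.3°] cycloidal, h=21: full span → s += 21 → s = 21.0000
seg 2 [42.3°–112.9°] dwell: s stays 21.0000
seg 3 [112.9°–190.9°] cycloidal, h=15: full span → s += 15 → s = 36.0000
seg 4 [190.9°–226°] uniform, h=11: full span → s += 11 → s = 47.0000
seg 5 [226°–279.8°] uniform, h=22: θ=274.3° here. β=48.3, B=53.8. 22·48.3/53.8 = 19.7509 → s = 66.7509

66.7509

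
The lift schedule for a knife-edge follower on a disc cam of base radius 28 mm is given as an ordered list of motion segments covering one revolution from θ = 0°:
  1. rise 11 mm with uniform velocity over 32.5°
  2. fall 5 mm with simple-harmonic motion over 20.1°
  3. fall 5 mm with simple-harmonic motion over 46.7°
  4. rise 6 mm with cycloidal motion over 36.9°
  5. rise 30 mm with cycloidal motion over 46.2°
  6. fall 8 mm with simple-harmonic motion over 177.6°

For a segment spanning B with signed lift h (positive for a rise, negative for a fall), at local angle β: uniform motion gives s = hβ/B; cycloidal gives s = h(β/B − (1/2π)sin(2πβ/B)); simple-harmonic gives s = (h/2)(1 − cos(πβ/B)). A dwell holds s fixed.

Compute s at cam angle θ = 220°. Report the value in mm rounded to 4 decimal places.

seg 1 [0°–32.5°] uniform, h=11: full span → s += 11 → s = 11.0000
seg 2 [32.5°–52.6°] simple-harmonic, h=-5: full span → s += -5 → s = 6.0000
seg 3 [52.6°–99.3°] simple-harmonic, h=-5: full span → s += -5 → s = 1.0000
seg 4 [99.3°–136.2°] cycloidal, h=6: full span → s += 6 → s = 7.0000
seg 5 [136.2°–182.4°] cycloidal, h=30: full span → s += 30 → s = 37.0000
seg 6 [182.4°–360°] simple-harmonic, h=-8: θ=220° here. β=37.6, B=177.6. -8/2·(1 − cos(π·0.2117)) = -0.8526 → s = 36.1474

36.1474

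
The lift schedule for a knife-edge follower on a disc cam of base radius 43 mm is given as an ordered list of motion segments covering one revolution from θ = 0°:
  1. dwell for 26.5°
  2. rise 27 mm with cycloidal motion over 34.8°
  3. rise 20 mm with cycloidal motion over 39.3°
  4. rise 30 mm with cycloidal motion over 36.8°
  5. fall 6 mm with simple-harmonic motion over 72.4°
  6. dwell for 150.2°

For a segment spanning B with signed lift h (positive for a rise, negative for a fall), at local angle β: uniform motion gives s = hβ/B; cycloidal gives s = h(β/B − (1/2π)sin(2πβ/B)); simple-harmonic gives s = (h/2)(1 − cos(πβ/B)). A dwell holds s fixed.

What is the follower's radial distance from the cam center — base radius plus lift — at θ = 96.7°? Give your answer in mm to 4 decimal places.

seg 1 [0°–26.5°] dwell: s stays 0.0000
seg 2 [26.5°–61.3°] cycloidal, h=27: full span → s += 27 → s = 27.0000
seg 3 [61.3°–100.6°] cycloidal, h=20: θ=96.7° here. β=35.4, B=39.3. 20·(0.9008 − sin(2π·0.9008)/(2π)) = 19.8739 → s = 46.8739
radial distance = base radius + s = 43 + 46.8739 = 89.8739

89.8739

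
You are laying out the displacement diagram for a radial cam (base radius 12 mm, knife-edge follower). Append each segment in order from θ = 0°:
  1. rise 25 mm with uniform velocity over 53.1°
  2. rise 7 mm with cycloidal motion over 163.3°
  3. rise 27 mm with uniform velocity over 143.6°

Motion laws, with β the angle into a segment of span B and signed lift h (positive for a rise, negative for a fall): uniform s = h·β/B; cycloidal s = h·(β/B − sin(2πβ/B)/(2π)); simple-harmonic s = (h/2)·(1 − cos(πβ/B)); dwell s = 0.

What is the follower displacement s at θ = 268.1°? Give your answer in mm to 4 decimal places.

seg 1 [0°–53.1°] uniform, h=25: full span → s += 25 → s = 25.0000
seg 2 [53.1°–216.4°] cycloidal, h=7: full span → s += 7 → s = 32.0000
seg 3 [216.4°–360°] uniform, h=27: θ=268.1° here. β=51.7, B=143.6. 27·51.7/143.6 = 9.7208 → s = 41.7208

41.7208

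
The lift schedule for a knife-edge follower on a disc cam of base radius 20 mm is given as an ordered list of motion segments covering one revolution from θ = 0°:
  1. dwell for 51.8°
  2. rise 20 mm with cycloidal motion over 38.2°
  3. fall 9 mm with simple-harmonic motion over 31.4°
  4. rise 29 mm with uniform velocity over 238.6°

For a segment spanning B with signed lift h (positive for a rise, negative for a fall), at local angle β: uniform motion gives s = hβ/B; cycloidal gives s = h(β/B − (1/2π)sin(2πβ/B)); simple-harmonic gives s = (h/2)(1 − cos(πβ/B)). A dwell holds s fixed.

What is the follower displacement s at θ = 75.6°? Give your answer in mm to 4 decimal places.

seg 1 [0°–51.8°] dwell: s stays 0.0000
seg 2 [51.8°–90°] cycloidal, h=20: θ=75.6° here. β=23.8, B=38.2. 20·(0.6230 − sin(2π·0.6230)/(2π)) = 14.6836 → s = 14.6836

14.6836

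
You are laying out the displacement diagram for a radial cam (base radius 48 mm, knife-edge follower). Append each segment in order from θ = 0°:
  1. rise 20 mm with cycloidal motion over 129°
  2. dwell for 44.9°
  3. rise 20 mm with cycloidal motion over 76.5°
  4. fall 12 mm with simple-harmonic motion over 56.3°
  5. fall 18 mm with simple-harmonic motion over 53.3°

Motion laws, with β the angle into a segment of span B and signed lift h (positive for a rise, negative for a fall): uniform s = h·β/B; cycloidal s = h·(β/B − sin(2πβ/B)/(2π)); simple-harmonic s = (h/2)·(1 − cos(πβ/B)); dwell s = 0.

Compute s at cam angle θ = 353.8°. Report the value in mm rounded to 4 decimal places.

seg 1 [0°–129°] cycloidal, h=20: full span → s += 20 → s = 20.0000
seg 2 [129°–173.9°] dwell: s stays 20.0000
seg 3 [173.9°–250.4°] cycloidal, h=20: full span → s += 20 → s = 40.0000
seg 4 [250.4°–306.7°] simple-harmonic, h=-12: full span → s += -12 → s = 28.0000
seg 5 [306.7°–360°] simple-harmonic, h=-18: θ=353.8° here. β=47.1, B=53.3. -18/2·(1 − cos(π·0.8837)) = -17.4057 → s = 10.5943

10.5943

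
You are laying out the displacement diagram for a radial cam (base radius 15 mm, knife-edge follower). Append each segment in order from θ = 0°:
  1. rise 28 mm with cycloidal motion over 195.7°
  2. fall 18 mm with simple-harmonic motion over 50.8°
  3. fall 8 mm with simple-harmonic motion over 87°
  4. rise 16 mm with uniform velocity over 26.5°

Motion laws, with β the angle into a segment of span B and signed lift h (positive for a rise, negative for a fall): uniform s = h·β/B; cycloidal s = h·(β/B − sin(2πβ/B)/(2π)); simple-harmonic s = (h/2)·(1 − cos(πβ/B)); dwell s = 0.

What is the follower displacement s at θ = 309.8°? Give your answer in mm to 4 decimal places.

seg 1 [0°–195.7°] cycloidal, h=28: full span → s += 28 → s = 28.0000
seg 2 [195.7°–246.5°] simple-harmonic, h=-18: full span → s += -18 → s = 10.0000
seg 3 [246.5°–333.5°] simple-harmonic, h=-8: θ=309.8° here. β=63.3, B=87. -8/2·(1 − cos(π·0.7276)) = -6.6224 → s = 3.3776

3.3776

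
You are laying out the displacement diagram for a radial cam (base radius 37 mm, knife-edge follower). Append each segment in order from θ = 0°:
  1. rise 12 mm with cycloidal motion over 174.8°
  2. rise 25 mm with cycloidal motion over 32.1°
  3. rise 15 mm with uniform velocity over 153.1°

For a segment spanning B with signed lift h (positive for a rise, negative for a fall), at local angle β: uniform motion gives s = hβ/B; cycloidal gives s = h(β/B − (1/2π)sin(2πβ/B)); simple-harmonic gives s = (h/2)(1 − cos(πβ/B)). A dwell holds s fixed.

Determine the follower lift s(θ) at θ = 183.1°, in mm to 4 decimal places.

seg 1 [0°–174.8°] cycloidal, h=12: full span → s += 12 → s = 12.0000
seg 2 [174.8°–206.9°] cycloidal, h=25: θ=183.1° here. β=8.3, B=32.1. 25·(0.2586 − sin(2π·0.2586)/(2π)) = 2.4911 → s = 14.4911

14.4911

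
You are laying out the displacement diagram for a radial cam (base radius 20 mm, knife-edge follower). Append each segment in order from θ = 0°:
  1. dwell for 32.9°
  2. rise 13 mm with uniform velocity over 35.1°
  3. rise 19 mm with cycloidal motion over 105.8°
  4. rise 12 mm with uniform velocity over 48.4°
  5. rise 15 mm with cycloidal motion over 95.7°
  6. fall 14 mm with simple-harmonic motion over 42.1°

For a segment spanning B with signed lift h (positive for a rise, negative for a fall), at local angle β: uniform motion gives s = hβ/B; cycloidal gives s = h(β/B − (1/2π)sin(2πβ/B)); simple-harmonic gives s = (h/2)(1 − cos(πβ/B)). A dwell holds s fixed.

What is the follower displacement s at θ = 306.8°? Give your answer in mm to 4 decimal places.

seg 1 [0°–32.9°] dwell: s stays 0.0000
seg 2 [32.9°–68°] uniform, h=13: full span → s += 13 → s = 13.0000
seg 3 [68°–173.8°] cycloidal, h=19: full span → s += 19 → s = 32.0000
seg 4 [173.8°–222.2°] uniform, h=12: full span → s += 12 → s = 44.0000
seg 5 [222.2°–317.9°] cycloidal, h=15: θ=306.8° here. β=84.6, B=95.7. 15·(0.8840 − sin(2π·0.8840)/(2π)) = 14.8500 → s = 58.8500

58.8500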